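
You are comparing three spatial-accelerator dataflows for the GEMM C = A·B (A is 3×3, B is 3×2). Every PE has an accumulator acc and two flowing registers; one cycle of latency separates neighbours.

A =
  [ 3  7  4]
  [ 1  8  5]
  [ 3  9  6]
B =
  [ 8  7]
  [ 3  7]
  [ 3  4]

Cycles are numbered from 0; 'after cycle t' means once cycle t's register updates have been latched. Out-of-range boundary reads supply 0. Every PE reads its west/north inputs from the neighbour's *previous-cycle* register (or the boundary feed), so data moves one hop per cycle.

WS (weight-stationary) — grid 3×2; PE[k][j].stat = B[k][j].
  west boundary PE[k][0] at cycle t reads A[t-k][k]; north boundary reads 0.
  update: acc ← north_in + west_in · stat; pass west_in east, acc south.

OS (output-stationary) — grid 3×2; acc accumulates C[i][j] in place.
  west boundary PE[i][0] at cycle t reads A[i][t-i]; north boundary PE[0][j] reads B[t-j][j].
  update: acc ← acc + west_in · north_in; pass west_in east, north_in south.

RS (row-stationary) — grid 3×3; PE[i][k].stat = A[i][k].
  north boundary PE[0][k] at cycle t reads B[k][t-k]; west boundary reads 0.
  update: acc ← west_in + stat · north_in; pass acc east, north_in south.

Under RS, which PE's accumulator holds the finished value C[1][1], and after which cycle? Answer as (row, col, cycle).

(row, col, cycle) = (1, 2, 4)

RS: C[1][1] accumulates in PE[1][2]:
  after 0 — PE[1][2] acc=0, pass-E 0, pass-S 0
  after 1 — PE[1][2] acc=0, pass-E 0, pass-S 0
  after 2 — PE[1][2] acc=0, pass-E 0, pass-S 0
  after 3 — PE[1][2] acc=47, pass-E 47, pass-S 3
  after 4 — PE[1][2] acc=83, pass-E 83, pass-S 4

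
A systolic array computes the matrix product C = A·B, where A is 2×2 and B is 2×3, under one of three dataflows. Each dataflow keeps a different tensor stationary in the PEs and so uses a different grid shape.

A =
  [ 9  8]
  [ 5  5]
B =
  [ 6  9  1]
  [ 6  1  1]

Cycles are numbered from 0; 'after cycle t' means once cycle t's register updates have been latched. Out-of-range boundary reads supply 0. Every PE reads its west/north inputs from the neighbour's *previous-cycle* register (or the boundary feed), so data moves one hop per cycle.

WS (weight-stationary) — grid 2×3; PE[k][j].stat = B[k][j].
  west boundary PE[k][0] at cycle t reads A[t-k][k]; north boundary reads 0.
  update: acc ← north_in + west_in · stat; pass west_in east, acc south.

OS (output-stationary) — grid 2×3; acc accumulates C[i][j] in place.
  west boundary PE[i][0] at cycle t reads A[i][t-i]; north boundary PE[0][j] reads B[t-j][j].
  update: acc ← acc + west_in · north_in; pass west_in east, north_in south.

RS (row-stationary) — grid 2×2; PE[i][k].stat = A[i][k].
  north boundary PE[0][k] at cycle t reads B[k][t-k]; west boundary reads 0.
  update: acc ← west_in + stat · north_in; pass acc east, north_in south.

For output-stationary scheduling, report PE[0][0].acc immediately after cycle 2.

PE[0][0].acc = 102

OS on a 2×3 grid — tracing PE[0][0] and its feeders:
  t=0 PE[0][0]: acc=54 h=9 v=6
  t=1 PE[0][0]: acc=102 h=8 v=6
  t=2 PE[0][0]: acc=102 h=0 v=0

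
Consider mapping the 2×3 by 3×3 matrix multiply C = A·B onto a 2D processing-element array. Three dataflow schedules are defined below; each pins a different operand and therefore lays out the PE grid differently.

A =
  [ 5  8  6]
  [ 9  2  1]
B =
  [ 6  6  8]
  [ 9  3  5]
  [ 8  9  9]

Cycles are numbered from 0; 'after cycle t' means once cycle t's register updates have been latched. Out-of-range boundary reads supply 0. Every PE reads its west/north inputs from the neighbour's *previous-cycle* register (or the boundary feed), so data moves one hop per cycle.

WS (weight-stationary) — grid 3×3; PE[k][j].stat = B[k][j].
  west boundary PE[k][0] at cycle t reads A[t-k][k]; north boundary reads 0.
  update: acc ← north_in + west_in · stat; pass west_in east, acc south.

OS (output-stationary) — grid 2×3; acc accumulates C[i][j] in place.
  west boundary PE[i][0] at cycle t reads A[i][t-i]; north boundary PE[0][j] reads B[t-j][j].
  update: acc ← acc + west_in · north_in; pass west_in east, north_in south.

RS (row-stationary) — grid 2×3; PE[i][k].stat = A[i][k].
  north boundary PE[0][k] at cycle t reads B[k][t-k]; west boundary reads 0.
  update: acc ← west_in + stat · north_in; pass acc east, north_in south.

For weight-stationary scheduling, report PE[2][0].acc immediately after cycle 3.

WS on a 3×3 grid — tracing PE[2][0] and its feeders:
  [0] (1,0) acc=0 (h:0 v:0)
  [0] (2,0) acc=0 (h:0 v:0)
  [1] (1,0) acc=102 (h:8 v:102)
  [1] (2,0) acc=0 (h:0 v:0)
  [2] (1,0) acc=72 (h:2 v:72)
  [2] (2,0) acc=150 (h:6 v:150)
  [3] (1,0) acc=0 (h:0 v:0)
  [3] (2,0) acc=80 (h:1 v:80)

PE[2][0].acc = 80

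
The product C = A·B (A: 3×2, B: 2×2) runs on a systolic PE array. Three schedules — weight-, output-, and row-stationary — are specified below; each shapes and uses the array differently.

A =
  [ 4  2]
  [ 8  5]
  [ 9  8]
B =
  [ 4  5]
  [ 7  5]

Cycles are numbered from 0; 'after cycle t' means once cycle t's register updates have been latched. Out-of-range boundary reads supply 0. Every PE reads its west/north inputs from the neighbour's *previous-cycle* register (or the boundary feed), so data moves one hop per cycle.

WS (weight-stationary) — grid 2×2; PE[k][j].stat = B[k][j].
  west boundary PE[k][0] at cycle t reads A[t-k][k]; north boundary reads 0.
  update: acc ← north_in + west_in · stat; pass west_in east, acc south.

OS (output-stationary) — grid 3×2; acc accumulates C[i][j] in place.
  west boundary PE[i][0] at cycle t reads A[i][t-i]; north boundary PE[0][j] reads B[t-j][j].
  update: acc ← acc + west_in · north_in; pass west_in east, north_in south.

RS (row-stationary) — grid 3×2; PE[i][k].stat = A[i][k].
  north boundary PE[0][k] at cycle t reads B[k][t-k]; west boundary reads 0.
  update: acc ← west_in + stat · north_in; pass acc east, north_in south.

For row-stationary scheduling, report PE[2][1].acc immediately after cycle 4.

RS 3×2: PE[2][1] cycle-by-cycle (with neighbour feeds):
  c0 r1c1: 0 / 0 / 0
  c0 r2c0: 0 / 0 / 0
  c0 r2c1: 0 / 0 / 0
  c1 r1c1: 0 / 0 / 0
  c1 r2c0: 0 / 0 / 0
  c1 r2c1: 0 / 0 / 0
  c2 r1c1: 67 / 67 / 7
  c2 r2c0: 36 / 36 / 4
  c2 r2c1: 0 / 0 / 0
  c3 r1c1: 65 / 65 / 5
  c3 r2c0: 45 / 45 / 5
  c3 r2c1: 92 / 92 / 7
  c4 r1c1: 0 / 0 / 0
  c4 r2c0: 0 / 0 / 0
  c4 r2c1: 85 / 85 / 5

PE[2][1].acc = 85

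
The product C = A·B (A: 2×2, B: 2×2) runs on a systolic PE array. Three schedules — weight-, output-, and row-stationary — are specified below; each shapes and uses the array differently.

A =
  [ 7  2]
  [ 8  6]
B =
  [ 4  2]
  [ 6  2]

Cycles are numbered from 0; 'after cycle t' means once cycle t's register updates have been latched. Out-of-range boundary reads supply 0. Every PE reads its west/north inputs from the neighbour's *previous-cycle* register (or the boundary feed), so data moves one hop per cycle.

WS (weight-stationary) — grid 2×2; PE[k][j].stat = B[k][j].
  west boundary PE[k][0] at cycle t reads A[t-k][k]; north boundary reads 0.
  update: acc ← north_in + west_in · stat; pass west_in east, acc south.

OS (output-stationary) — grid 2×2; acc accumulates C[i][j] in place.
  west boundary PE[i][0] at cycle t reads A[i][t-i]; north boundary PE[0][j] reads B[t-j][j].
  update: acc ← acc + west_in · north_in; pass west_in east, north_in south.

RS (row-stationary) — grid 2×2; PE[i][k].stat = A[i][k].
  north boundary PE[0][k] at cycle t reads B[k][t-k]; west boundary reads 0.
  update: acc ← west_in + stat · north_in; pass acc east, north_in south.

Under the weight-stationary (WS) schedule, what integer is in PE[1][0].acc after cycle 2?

WS 2×2: PE[1][0] cycle-by-cycle (with neighbour feeds):
  @0  [0,0]  acc 28  |  →7  ↓28
  @0  [1,0]  acc 0  |  →0  ↓0
  @1  [0,0]  acc 32  |  →8  ↓32
  @1  [1,0]  acc 40  |  →2  ↓40
  @2  [0,0]  acc 0  |  →0  ↓0
  @2  [1,0]  acc 68  |  →6  ↓68

PE[1][0].acc = 68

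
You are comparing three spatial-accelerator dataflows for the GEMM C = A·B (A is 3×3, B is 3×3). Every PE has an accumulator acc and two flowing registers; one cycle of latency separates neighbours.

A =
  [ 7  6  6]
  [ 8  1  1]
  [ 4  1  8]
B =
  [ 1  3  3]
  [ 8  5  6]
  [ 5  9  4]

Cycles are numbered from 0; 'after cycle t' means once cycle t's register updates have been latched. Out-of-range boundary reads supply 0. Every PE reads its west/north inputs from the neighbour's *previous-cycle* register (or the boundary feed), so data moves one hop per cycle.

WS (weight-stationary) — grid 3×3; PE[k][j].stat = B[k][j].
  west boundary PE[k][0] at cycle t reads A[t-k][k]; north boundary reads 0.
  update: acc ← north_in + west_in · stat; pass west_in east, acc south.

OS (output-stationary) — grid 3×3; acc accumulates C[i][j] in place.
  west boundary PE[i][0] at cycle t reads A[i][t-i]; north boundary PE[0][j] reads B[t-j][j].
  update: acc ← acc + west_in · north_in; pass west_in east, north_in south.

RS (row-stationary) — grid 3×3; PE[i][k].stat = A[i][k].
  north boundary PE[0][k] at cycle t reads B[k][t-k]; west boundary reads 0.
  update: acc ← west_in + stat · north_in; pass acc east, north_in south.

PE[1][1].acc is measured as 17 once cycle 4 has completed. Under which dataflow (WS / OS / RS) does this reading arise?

dataflow = WS

— WS: 3×3; PE[1][1] trace:
  c0 r1c1: 0 / 0 / 0
  c1 r1c1: 0 / 0 / 0
  c2 r1c1: 51 / 6 / 51
  c3 r1c1: 29 / 1 / 29
  c4 r1c1: 17 / 1 / 17
— OS: 3×3; PE[1][1] trace:
  c0 r1c1: 0 / 0 / 0
  c1 r1c1: 0 / 0 / 0
  c2 r1c1: 24 / 8 / 3
  c3 r1c1: 29 / 1 / 5
  c4 r1c1: 38 / 1 / 9
— RS: 3×3; PE[1][1] trace:
  c0 r1c1: 0 / 0 / 0
  c1 r1c1: 0 / 0 / 0
  c2 r1c1: 16 / 16 / 8
  c3 r1c1: 29 / 29 / 5
  c4 r1c1: 30 / 30 / 6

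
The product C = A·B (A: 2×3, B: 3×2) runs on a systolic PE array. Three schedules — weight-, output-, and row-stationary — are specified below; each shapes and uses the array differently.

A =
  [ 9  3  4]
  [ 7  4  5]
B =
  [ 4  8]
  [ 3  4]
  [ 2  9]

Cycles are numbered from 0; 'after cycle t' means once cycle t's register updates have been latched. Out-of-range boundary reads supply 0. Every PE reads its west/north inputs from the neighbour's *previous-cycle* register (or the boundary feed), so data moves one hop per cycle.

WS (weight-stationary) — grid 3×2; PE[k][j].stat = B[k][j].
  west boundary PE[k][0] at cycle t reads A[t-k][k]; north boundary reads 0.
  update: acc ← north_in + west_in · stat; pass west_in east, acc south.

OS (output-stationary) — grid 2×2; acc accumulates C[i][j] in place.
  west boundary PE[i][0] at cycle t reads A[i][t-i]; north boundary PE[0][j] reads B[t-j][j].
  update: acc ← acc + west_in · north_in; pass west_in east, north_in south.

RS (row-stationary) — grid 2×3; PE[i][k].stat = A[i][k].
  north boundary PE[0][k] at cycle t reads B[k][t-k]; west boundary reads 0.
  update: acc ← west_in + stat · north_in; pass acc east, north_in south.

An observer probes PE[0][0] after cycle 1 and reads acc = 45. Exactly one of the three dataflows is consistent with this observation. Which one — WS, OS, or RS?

dataflow = OS

— WS: 3×2; PE[0][0] trace:
  c0 r0c0: 36 / 9 / 36
  c1 r0c0: 28 / 7 / 28
— OS: 2×2; PE[0][0] trace:
  c0 r0c0: 36 / 9 / 4
  c1 r0c0: 45 / 3 / 3
— RS: 2×3; PE[0][0] trace:
  c0 r0c0: 36 / 36 / 4
  c1 r0c0: 72 / 72 / 8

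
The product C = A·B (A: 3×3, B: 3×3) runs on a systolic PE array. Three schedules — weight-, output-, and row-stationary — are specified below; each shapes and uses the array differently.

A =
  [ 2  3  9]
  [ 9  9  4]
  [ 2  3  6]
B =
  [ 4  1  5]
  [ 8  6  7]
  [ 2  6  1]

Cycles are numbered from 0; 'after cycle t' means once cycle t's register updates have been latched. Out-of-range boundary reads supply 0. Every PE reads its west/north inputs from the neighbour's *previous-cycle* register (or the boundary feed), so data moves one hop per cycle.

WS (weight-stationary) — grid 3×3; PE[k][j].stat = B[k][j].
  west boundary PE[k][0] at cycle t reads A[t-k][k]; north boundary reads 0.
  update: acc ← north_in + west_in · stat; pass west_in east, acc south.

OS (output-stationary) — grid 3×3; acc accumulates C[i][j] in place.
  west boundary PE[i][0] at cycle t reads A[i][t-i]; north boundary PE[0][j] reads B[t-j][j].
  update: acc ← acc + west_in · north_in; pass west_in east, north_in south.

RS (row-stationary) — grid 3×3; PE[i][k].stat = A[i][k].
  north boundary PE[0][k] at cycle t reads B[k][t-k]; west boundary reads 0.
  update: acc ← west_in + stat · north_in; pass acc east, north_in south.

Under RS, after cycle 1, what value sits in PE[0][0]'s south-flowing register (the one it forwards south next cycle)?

Tracing RS — 3×3 array, target PE[0][0]:
  after 0 — PE[0][0] acc=8, pass-E 8, pass-S 4
  after 1 — PE[0][0] acc=2, pass-E 2, pass-S 1

register = 1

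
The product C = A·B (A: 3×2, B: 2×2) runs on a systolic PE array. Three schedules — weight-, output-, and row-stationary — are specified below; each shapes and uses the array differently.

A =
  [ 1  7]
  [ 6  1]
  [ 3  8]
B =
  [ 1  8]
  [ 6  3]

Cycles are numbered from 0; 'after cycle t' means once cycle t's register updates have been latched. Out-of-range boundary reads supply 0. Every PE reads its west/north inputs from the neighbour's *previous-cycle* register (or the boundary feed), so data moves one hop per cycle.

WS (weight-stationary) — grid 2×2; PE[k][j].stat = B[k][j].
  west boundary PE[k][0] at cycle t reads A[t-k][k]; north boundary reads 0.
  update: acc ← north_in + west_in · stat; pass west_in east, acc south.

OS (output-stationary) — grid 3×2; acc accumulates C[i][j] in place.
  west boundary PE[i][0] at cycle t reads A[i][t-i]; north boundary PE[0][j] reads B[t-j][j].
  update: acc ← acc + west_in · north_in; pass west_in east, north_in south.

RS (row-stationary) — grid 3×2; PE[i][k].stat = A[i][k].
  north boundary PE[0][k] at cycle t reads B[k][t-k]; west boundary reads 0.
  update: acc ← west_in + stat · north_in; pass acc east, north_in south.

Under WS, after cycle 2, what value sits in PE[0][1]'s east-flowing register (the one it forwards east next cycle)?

Tracing WS — 2×2 array, target PE[0][1]:
  c0 r0c0: 1 / 1 / 1
  c0 r0c1: 0 / 0 / 0
  c1 r0c0: 6 / 6 / 6
  c1 r0c1: 8 / 1 / 8
  c2 r0c0: 3 / 3 / 3
  c2 r0c1: 48 / 6 / 48

register = 6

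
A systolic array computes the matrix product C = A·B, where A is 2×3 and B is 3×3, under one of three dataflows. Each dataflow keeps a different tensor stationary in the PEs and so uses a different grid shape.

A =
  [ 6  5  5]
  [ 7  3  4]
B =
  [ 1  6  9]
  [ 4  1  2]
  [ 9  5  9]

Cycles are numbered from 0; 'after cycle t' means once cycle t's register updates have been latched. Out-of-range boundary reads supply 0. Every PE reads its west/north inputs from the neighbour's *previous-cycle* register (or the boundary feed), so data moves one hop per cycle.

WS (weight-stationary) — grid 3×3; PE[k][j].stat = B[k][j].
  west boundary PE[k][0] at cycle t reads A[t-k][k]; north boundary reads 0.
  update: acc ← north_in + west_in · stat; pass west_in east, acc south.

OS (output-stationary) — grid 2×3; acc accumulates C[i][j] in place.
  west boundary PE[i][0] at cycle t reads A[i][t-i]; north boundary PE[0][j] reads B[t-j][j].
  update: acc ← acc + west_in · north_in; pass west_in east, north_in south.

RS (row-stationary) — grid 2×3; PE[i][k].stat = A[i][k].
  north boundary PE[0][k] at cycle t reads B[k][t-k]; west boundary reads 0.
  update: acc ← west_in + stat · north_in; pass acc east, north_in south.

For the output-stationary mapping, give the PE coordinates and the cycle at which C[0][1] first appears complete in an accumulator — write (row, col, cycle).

(row, col, cycle) = (0, 1, 3)

Under OS, C[0][1] lands at PE[0][1]:
  cycle 0: PE[0][1] → acc 0, east 0, south 0
  cycle 1: PE[0][1] → acc 36, east 6, south 6
  cycle 2: PE[0][1] → acc 41, east 5, south 1
  cycle 3: PE[0][1] → acc 66, east 5, south 5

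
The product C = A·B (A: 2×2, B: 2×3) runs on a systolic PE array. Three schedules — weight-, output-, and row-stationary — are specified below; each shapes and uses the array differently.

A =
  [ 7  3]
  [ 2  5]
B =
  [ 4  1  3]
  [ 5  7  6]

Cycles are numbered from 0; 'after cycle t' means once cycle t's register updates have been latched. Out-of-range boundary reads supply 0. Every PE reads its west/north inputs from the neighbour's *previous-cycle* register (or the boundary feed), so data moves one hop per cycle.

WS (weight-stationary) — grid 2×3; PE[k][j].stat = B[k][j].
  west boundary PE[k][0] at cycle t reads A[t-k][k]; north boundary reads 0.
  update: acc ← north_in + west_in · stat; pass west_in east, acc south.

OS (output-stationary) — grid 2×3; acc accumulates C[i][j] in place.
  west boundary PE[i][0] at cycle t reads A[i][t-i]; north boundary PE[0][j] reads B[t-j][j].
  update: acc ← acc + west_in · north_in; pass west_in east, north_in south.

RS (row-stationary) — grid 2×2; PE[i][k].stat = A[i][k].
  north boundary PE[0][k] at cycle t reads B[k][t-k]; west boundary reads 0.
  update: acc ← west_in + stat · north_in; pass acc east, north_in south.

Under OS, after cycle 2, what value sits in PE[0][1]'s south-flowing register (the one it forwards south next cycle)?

register = 7

Tracing OS — 2×3 array, target PE[0][1]:
  after 0 — PE[0][0] acc=28, pass-E 7, pass-S 4
  after 0 — PE[0][1] acc=0, pass-E 0, pass-S 0
  after 1 — PE[0][0] acc=43, pass-E 3, pass-S 5
  after 1 — PE[0][1] acc=7, pass-E 7, pass-S 1
  after 2 — PE[0][0] acc=43, pass-E 0, pass-S 0
  after 2 — PE[0][1] acc=28, pass-E 3, pass-S 7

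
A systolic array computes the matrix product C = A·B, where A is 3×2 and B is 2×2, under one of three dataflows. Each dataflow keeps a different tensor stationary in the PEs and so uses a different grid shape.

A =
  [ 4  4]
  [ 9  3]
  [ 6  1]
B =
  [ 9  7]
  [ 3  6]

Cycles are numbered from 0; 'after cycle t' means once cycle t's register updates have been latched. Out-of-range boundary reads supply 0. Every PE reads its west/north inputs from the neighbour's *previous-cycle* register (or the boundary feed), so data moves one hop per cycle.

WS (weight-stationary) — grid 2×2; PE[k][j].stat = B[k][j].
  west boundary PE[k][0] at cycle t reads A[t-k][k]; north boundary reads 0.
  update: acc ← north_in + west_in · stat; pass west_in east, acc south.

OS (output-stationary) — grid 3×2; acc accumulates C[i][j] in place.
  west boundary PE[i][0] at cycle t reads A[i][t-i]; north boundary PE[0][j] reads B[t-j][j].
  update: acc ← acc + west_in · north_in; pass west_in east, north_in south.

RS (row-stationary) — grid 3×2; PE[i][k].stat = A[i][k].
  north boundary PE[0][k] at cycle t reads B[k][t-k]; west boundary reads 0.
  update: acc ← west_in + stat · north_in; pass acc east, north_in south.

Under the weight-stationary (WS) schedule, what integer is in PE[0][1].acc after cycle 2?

PE[0][1].acc = 63

Tracing WS — 2×2 array, target PE[0][1]:
  after 0 — PE[0][0] acc=36, pass-E 4, pass-S 36
  after 0 — PE[0][1] acc=0, pass-E 0, pass-S 0
  after 1 — PE[0][0] acc=81, pass-E 9, pass-S 81
  after 1 — PE[0][1] acc=28, pass-E 4, pass-S 28
  after 2 — PE[0][0] acc=54, pass-E 6, pass-S 54
  after 2 — PE[0][1] acc=63, pass-E 9, pass-S 63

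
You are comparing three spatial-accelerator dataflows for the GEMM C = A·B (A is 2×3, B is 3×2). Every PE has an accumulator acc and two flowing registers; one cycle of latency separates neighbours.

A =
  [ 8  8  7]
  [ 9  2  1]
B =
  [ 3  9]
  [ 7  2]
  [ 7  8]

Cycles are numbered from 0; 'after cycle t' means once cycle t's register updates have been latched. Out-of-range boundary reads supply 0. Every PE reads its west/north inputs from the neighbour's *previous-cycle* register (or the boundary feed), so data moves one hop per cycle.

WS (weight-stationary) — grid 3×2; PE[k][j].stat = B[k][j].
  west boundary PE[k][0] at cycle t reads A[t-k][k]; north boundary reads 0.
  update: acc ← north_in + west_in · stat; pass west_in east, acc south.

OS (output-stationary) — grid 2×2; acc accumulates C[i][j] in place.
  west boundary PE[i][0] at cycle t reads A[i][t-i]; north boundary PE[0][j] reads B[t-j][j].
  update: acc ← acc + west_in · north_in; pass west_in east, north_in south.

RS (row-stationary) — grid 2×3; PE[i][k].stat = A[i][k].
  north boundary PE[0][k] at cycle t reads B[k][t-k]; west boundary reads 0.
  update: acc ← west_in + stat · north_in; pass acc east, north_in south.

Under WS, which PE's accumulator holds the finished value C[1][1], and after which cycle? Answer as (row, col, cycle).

(row, col, cycle) = (2, 1, 4)

Under WS, C[1][1] lands at PE[2][1]:
  cycle 0: PE[2][1] → acc 0, east 0, south 0
  cycle 1: PE[2][1] → acc 0, east 0, south 0
  cycle 2: PE[2][1] → acc 0, east 0, south 0
  cycle 3: PE[2][1] → acc 144, east 7, south 144
  cycle 4: PE[2][1] → acc 93, east 1, south 93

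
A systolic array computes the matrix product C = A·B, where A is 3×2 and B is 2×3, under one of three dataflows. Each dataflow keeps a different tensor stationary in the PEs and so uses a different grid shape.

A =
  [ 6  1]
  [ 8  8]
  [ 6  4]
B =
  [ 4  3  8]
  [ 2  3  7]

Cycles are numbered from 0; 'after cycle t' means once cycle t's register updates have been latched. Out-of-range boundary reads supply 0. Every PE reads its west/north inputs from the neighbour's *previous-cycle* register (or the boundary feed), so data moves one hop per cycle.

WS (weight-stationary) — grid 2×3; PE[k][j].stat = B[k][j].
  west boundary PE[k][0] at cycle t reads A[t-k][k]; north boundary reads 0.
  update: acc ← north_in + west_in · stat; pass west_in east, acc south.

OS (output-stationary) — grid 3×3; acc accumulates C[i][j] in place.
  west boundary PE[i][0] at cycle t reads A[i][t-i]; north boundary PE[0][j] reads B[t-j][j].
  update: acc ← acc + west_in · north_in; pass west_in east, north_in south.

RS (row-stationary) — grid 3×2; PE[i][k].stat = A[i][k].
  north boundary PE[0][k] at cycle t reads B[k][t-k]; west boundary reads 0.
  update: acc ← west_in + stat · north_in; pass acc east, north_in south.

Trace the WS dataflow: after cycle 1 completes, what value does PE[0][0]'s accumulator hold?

WS 2×3: PE[0][0] cycle-by-cycle (with neighbour feeds):
  0: (0,0).acc=24  regs=<6,24>
  1: (0,0).acc=32  regs=<8,32>

PE[0][0].acc = 32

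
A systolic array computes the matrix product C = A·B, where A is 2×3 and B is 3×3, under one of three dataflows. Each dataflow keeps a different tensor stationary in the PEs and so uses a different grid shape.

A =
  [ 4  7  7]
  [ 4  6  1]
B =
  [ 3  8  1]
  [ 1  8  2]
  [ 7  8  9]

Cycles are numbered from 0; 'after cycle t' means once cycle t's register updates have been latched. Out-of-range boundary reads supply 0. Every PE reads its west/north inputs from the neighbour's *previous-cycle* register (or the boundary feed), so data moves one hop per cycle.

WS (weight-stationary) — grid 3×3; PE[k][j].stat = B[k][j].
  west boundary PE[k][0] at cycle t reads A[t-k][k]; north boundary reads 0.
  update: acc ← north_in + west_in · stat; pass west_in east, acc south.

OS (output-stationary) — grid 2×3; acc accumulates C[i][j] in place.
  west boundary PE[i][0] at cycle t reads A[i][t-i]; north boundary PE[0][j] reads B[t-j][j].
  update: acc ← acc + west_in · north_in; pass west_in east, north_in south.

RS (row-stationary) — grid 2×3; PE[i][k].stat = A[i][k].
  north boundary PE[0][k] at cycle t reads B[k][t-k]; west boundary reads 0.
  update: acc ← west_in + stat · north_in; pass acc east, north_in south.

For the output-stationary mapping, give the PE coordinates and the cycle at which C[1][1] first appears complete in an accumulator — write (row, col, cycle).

OS: C[1][1] accumulates in PE[1][1]:
  after 0 — PE[1][1] acc=0, pass-E 0, pass-S 0
  after 1 — PE[1][1] acc=0, pass-E 0, pass-S 0
  after 2 — PE[1][1] acc=32, pass-E 4, pass-S 8
  after 3 — PE[1][1] acc=80, pass-E 6, pass-S 8
  after 4 — PE[1][1] acc=88, pass-E 1, pass-S 8

(row, col, cycle) = (1, 1, 4)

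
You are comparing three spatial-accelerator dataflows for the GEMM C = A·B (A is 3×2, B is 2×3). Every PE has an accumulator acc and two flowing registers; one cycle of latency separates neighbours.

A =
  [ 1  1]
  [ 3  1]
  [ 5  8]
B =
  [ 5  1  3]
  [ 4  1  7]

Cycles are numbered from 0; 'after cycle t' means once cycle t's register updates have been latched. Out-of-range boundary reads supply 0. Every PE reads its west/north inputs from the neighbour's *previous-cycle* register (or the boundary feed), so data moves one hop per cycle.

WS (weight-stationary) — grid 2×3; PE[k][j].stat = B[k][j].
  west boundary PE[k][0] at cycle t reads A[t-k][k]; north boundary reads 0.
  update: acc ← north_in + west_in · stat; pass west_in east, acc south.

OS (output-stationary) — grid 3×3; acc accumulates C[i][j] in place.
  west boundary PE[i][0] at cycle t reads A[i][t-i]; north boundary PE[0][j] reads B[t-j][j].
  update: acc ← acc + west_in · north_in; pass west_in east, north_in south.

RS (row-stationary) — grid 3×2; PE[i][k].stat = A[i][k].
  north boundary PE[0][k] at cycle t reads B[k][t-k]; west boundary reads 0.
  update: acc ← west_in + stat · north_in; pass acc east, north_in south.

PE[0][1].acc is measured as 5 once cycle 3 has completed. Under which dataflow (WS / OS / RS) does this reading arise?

WS (2×3 grid), PE[0][1]:
  [0] (0,1) acc=0 (h:0 v:0)
  [1] (0,1) acc=1 (h:1 v:1)
  [2] (0,1) acc=3 (h:3 v:3)
  [3] (0,1) acc=5 (h:5 v:5)
OS (3×3 grid), PE[0][1]:
  [0] (0,1) acc=0 (h:0 v:0)
  [1] (0,1) acc=1 (h:1 v:1)
  [2] (0,1) acc=2 (h:1 v:1)
  [3] (0,1) acc=2 (h:0 v:0)
RS (3×2 grid), PE[0][1]:
  [0] (0,1) acc=0 (h:0 v:0)
  [1] (0,1) acc=9 (h:9 v:4)
  [2] (0,1) acc=2 (h:2 v:1)
  [3] (0,1) acc=10 (h:10 v:7)

dataflow = WS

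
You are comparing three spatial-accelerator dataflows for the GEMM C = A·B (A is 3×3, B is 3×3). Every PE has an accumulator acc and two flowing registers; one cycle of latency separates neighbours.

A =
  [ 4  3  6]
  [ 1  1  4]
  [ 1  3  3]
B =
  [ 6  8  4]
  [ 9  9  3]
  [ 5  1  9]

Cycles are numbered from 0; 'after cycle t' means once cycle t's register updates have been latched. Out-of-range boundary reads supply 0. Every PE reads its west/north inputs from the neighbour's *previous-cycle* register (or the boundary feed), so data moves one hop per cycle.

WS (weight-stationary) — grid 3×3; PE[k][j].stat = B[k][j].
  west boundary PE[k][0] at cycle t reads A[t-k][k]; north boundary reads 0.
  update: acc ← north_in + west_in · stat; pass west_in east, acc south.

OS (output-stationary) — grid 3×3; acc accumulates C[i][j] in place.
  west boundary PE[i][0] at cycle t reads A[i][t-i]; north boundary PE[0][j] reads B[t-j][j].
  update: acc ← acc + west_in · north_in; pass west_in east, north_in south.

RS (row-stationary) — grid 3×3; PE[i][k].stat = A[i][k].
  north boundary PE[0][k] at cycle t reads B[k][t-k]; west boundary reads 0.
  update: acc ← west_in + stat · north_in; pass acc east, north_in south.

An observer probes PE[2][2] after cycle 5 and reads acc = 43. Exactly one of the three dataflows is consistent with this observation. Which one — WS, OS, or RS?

dataflow = WS

WS (3×3 grid), PE[2][2]:
  [0] (2,2) acc=0 (h:0 v:0)
  [1] (2,2) acc=0 (h:0 v:0)
  [2] (2,2) acc=0 (h:0 v:0)
  [3] (2,2) acc=0 (h:0 v:0)
  [4] (2,2) acc=79 (h:6 v:79)
  [5] (2,2) acc=43 (h:4 v:43)
OS (3×3 grid), PE[2][2]:
  [0] (2,2) acc=0 (h:0 v:0)
  [1] (2,2) acc=0 (h:0 v:0)
  [2] (2,2) acc=0 (h:0 v:0)
  [3] (2,2) acc=0 (h:0 v:0)
  [4] (2,2) acc=4 (h:1 v:4)
  [5] (2,2) acc=13 (h:3 v:3)
RS (3×3 grid), PE[2][2]:
  [0] (2,2) acc=0 (h:0 v:0)
  [1] (2,2) acc=0 (h:0 v:0)
  [2] (2,2) acc=0 (h:0 v:0)
  [3] (2,2) acc=0 (h:0 v:0)
  [4] (2,2) acc=48 (h:48 v:5)
  [5] (2,2) acc=38 (h:38 v:1)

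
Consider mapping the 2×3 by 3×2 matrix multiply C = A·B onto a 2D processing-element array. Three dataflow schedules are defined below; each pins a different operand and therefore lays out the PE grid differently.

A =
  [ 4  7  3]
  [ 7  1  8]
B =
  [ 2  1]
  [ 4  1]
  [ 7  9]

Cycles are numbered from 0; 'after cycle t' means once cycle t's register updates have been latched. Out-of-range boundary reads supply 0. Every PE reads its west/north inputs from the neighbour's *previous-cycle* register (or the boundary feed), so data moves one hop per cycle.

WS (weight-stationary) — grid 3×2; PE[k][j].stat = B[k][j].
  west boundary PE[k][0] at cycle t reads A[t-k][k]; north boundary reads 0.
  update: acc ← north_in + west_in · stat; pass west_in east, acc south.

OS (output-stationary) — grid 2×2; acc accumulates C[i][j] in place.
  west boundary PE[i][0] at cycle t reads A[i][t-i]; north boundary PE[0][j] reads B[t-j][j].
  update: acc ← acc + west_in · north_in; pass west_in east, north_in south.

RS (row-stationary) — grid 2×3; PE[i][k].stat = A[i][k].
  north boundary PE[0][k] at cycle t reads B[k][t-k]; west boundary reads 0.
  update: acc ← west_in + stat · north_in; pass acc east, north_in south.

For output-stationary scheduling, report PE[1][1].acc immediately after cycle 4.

OS on a 2×2 grid — tracing PE[1][1] and its feeders:
  @0  [0,1]  acc 0  |  →0  ↓0
  @0  [1,0]  acc 0  |  →0  ↓0
  @0  [1,1]  acc 0  |  →0  ↓0
  @1  [0,1]  acc 4  |  →4  ↓1
  @1  [1,0]  acc 14  |  →7  ↓2
  @1  [1,1]  acc 0  |  →0  ↓0
  @2  [0,1]  acc 11  |  →7  ↓1
  @2  [1,0]  acc 18  |  →1  ↓4
  @2  [1,1]  acc 7  |  →7  ↓1
  @3  [0,1]  acc 38  |  →3  ↓9
  @3  [1,0]  acc 74  |  →8  ↓7
  @3  [1,1]  acc 8  |  →1  ↓1
  @4  [0,1]  acc 38  |  →0  ↓0
  @4  [1,0]  acc 74  |  →0  ↓0
  @4  [1,1]  acc 80  |  →8  ↓9

PE[1][1].acc = 80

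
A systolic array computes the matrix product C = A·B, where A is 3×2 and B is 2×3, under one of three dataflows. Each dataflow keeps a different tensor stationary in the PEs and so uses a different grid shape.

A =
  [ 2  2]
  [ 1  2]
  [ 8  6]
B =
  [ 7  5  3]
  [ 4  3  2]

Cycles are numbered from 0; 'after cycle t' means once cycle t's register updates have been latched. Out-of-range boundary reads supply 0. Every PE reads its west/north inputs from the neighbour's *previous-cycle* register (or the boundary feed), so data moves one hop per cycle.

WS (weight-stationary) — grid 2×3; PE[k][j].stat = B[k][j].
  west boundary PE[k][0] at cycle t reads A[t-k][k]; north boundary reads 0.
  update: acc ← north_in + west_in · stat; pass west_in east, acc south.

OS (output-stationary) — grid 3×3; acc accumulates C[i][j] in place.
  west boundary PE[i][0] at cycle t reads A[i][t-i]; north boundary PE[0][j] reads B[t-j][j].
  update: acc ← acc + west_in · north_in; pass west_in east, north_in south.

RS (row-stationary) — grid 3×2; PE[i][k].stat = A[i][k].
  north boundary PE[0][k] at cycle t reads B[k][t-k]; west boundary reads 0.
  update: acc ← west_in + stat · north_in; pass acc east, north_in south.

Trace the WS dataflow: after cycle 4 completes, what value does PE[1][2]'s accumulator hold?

PE[1][2].acc = 7

WS (2×3). Following PE[1][2] plus its west/north inputs:
  step 0 · PE0,2: acc=0; fwd→0 fwd↓0
  step 0 · PE1,1: acc=0; fwd→0 fwd↓0
  step 0 · PE1,2: acc=0; fwd→0 fwd↓0
  step 1 · PE0,2: acc=0; fwd→0 fwd↓0
  step 1 · PE1,1: acc=0; fwd→0 fwd↓0
  step 1 · PE1,2: acc=0; fwd→0 fwd↓0
  step 2 · PE0,2: acc=6; fwd→2 fwd↓6
  step 2 · PE1,1: acc=16; fwd→2 fwd↓16
  step 2 · PE1,2: acc=0; fwd→0 fwd↓0
  step 3 · PE0,2: acc=3; fwd→1 fwd↓3
  step 3 · PE1,1: acc=11; fwd→2 fwd↓11
  step 3 · PE1,2: acc=10; fwd→2 fwd↓10
  step 4 · PE0,2: acc=24; fwd→8 fwd↓24
  step 4 · PE1,1: acc=58; fwd→6 fwd↓58
  step 4 · PE1,2: acc=7; fwd→2 fwd↓7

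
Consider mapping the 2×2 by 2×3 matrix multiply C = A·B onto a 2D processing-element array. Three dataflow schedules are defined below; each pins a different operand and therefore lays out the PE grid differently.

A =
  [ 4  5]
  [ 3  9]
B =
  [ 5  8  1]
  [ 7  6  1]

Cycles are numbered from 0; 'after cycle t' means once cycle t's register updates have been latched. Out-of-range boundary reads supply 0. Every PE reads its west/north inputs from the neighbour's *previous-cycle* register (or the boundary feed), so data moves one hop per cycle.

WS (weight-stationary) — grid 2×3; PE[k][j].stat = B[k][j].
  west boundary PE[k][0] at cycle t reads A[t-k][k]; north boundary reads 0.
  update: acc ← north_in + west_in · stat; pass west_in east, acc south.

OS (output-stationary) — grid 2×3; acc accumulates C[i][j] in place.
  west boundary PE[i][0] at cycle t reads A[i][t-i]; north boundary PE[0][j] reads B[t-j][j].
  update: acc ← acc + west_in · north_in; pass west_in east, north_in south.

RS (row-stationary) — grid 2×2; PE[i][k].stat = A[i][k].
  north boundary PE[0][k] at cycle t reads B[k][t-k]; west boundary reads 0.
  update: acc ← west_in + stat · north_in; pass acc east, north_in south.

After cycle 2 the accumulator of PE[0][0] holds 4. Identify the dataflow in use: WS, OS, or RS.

Under WS (2×3), PE[0][0]:
  0: (0,0).acc=20  regs=<4,20>
  1: (0,0).acc=15  regs=<3,15>
  2: (0,0).acc=0  regs=<0,0>
Under OS (2×3), PE[0][0]:
  0: (0,0).acc=20  regs=<4,5>
  1: (0,0).acc=55  regs=<5,7>
  2: (0,0).acc=55  regs=<0,0>
Under RS (2×2), PE[0][0]:
  0: (0,0).acc=20  regs=<20,5>
  1: (0,0).acc=32  regs=<32,8>
  2: (0,0).acc=4  regs=<4,1>

dataflow = RS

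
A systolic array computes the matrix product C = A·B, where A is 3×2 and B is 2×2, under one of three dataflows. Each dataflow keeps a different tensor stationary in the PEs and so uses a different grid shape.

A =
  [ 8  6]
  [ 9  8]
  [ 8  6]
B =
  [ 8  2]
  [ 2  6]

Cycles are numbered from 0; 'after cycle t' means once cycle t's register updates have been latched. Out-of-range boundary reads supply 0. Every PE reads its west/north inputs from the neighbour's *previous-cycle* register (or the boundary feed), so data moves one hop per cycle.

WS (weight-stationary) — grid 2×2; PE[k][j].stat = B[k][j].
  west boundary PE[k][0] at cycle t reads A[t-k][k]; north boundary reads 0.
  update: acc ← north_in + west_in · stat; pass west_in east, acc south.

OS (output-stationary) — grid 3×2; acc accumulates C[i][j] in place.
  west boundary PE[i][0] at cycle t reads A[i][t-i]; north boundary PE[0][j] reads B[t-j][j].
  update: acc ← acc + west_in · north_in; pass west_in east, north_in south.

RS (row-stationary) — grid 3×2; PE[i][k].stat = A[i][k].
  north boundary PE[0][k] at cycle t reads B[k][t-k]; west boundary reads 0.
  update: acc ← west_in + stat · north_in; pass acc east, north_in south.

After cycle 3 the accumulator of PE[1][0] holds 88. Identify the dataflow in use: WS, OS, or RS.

dataflow = OS

WS [2×2] PE[1][0] across cycles:
  0: (1,0).acc=0  regs=<0,0>
  1: (1,0).acc=76  regs=<6,76>
  2: (1,0).acc=88  regs=<8,88>
  3: (1,0).acc=76  regs=<6,76>
OS [3×2] PE[1][0] across cycles:
  0: (1,0).acc=0  regs=<0,0>
  1: (1,0).acc=72  regs=<9,8>
  2: (1,0).acc=88  regs=<8,2>
  3: (1,0).acc=88  regs=<0,0>
RS [3×2] PE[1][0] across cycles:
  0: (1,0).acc=0  regs=<0,0>
  1: (1,0).acc=72  regs=<72,8>
  2: (1,0).acc=18  regs=<18,2>
  3: (1,0).acc=0  regs=<0,0>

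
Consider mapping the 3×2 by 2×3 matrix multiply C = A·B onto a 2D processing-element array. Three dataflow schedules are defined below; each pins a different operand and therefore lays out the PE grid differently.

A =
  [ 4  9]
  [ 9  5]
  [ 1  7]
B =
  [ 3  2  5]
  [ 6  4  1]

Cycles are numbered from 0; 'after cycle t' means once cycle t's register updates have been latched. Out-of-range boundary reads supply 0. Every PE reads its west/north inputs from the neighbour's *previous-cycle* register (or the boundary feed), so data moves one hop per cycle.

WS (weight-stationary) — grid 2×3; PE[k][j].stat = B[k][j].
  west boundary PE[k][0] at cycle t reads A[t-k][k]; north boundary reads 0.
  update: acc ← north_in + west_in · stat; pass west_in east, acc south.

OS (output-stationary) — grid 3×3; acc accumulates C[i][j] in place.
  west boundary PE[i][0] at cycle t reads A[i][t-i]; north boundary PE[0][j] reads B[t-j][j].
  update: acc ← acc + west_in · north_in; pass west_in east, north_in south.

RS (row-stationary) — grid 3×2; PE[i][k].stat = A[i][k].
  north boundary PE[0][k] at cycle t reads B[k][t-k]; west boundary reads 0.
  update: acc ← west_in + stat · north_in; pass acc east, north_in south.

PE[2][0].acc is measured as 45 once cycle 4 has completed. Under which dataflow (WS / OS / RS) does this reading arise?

dataflow = OS

— WS: 2×3 array has no PE[2][0].
— OS: 3×3; PE[2][0] trace:
  c0 r2c0: 0 / 0 / 0
  c1 r2c0: 0 / 0 / 0
  c2 r2c0: 3 / 1 / 3
  c3 r2c0: 45 / 7 / 6
  c4 r2c0: 45 / 0 / 0
— RS: 3×2; PE[2][0] trace:
  c0 r2c0: 0 / 0 / 0
  c1 r2c0: 0 / 0 / 0
  c2 r2c0: 3 / 3 / 3
  c3 r2c0: 2 / 2 / 2
  c4 r2c0: 5 / 5 / 5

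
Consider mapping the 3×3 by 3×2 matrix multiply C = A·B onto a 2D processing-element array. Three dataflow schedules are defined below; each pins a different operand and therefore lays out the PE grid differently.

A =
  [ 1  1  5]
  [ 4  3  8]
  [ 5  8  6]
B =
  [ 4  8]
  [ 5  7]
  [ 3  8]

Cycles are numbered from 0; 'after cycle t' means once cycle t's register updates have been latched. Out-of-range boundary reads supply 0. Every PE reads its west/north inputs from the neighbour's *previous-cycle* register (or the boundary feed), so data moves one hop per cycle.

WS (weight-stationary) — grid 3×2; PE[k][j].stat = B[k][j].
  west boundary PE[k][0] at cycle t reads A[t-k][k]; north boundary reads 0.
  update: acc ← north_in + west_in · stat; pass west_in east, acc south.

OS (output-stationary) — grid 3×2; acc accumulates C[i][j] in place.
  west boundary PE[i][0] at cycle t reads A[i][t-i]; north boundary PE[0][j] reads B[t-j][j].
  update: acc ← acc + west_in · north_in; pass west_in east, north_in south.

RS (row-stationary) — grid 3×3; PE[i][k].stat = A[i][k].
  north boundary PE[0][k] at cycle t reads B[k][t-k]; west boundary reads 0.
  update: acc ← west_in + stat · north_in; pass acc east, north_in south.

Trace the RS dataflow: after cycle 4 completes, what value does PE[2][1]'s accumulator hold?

PE[2][1].acc = 96

RS on a 3×3 grid — tracing PE[2][1] and its feeders:
  after 0 — PE[1][1] acc=0, pass-E 0, pass-S 0
  after 0 — PE[2][0] acc=0, pass-E 0, pass-S 0
  after 0 — PE[2][1] acc=0, pass-E 0, pass-S 0
  after 1 — PE[1][1] acc=0, pass-E 0, pass-S 0
  after 1 — PE[2][0] acc=0, pass-E 0, pass-S 0
  after 1 — PE[2][1] acc=0, pass-E 0, pass-S 0
  after 2 — PE[1][1] acc=31, pass-E 31, pass-S 5
  after 2 — PE[2][0] acc=20, pass-E 20, pass-S 4
  after 2 — PE[2][1] acc=0, pass-E 0, pass-S 0
  after 3 — PE[1][1] acc=53, pass-E 53, pass-S 7
  after 3 — PE[2][0] acc=40, pass-E 40, pass-S 8
  after 3 — PE[2][1] acc=60, pass-E 60, pass-S 5
  after 4 — PE[1][1] acc=0, pass-E 0, pass-S 0
  after 4 — PE[2][0] acc=0, pass-E 0, pass-S 0
  after 4 — PE[2][1] acc=96, pass-E 96, pass-S 7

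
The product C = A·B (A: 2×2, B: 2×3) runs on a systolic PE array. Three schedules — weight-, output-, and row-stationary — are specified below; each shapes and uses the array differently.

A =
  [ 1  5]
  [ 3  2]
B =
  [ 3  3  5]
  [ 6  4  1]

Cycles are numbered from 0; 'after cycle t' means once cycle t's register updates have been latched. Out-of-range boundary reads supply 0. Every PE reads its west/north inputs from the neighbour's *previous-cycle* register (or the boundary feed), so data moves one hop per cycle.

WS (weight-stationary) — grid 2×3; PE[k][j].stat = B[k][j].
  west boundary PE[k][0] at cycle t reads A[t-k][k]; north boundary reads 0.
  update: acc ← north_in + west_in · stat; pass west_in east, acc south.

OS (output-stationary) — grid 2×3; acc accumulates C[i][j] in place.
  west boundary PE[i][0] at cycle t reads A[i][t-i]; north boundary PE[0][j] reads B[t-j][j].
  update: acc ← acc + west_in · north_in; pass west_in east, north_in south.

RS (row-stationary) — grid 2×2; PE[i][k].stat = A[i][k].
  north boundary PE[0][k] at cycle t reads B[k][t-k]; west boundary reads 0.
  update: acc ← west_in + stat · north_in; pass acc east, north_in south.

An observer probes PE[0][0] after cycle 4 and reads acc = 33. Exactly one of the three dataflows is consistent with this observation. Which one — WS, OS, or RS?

dataflow = OS

WS [2×3] PE[0][0] across cycles:
  @0  [0,0]  acc 3  |  →1  ↓3
  @1  [0,0]  acc 9  |  →3  ↓9
  @2  [0,0]  acc 0  |  →0  ↓0
  @3  [0,0]  acc 0  |  →0  ↓0
  @4  [0,0]  acc 0  |  →0  ↓0
OS [2×3] PE[0][0] across cycles:
  @0  [0,0]  acc 3  |  →1  ↓3
  @1  [0,0]  acc 33  |  →5  ↓6
  @2  [0,0]  acc 33  |  →0  ↓0
  @3  [0,0]  acc 33  |  →0  ↓0
  @4  [0,0]  acc 33  |  →0  ↓0
RS [2×2] PE[0][0] across cycles:
  @0  [0,0]  acc 3  |  →3  ↓3
  @1  [0,0]  acc 3  |  →3  ↓3
  @2  [0,0]  acc 5  |  →5  ↓5
  @3  [0,0]  acc 0  |  →0  ↓0
  @4  [0,0]  acc 0  |  →0  ↓0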